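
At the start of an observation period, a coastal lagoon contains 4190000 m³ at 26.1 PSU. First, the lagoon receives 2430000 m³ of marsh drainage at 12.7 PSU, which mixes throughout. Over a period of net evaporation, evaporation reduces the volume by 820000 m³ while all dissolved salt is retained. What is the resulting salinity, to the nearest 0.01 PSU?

After mixing: salt = 4,190,000×26.1 + 2,430,000×12.7 = 140,220,000; volume = 6,620,000 m³
After evaporation: salt unchanged = 140,220,000; volume = 6,620,000 − 820,000 = 5,800,000 m³
S = 140,220,000 / 5,800,000 = 24.1759 PSU

24.18 PSU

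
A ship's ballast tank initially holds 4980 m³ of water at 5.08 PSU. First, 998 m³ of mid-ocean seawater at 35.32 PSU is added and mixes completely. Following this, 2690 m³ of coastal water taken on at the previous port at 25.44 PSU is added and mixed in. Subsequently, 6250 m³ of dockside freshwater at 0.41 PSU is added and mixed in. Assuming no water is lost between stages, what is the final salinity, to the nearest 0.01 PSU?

8.82 PSU

By conservation of dissolved salt,
Initial salt = 4,980×5.08 = 25,298.4
After stage 1: salt = 25,298.4 + 998×35.32 = 60,547.76; volume = 5,978 m³; S = 10.128 PSU
After stage 2: salt = 60,547.76 + 2,690×25.44 = 128,981.36; volume = 8,668 m³; S = 14.88 PSU
After stage 3: salt = 128,981.36 + 6,250×0.41 = 131,543.86; volume = 14,918 m³
S = 131,543.86 / 14,918 = 8.8178 PSU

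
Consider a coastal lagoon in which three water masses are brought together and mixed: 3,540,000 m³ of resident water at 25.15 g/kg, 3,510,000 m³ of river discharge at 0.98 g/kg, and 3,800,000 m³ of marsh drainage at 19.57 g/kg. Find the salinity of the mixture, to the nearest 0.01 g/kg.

15.38 g/kg

Salt balance:
salt = 3,540,000×25.15 + 3,510,000×0.98 + 3,800,000×19.57 = 89,031,000 + 3,439,800 + 74,366,000 = 166,836,800
volume = 3,540,000 + 3,510,000 + 3,800,000 = 10,850,000 m³
S = 166,836,800 / 10,850,000 = 15.3767 g/kg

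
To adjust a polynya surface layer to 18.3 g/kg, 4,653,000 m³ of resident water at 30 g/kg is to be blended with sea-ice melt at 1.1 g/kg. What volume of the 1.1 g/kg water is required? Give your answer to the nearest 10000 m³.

Salt balance: 4,653,000×30 + V×1.1 = (4,653,000+V)×18.3
139,590,000 + 1.1V = 85,149,900 + 18.3V
54,440,100 = 17.2V
V = 3,165,122.09 m³

3170000 m³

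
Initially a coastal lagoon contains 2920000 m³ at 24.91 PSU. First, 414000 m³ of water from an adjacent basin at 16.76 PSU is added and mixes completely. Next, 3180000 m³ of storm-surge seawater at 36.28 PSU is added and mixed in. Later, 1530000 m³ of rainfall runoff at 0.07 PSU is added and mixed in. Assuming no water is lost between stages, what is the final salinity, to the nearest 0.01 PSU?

By conservation of dissolved salt,
Initial salt = 2,920,000×24.91 = 72,737,200
After stage 1: salt = 72,737,200 + 414,000×16.76 = 79,675,840; volume = 3,334,000 m³; S = 23.898 PSU
After stage 2: salt = 79,675,840 + 3,180,000×36.28 = 195,046,240; volume = 6,514,000 m³; S = 29.943 PSU
After stage 3: salt = 195,046,240 + 1,530,000×0.07 = 195,153,340; volume = 8,044,000 m³
S = 195,153,340 / 8,044,000 = 24.2607 PSU

24.26 PSU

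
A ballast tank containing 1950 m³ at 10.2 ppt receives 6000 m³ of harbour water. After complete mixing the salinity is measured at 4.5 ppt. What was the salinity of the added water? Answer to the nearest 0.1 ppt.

Salt balance: 1,950×10.2 + 6,000×S = 7,950×4.5
19,890 + 6,000·S = 35,775
S = (35,775 − 19,890) / 6,000 = 2.6475 ppt

2.6 ppt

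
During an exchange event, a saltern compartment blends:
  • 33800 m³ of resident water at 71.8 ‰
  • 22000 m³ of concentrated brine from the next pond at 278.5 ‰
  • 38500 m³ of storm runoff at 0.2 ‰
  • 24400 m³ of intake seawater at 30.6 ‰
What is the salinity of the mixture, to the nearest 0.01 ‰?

78.42 ‰

By conservation of dissolved salt,
salt = 33,800×71.8 + 22,000×278.5 + 38,500×0.2 + 24,400×30.6 = 2,426,840 + 6,127,000 + 7,700 + 746,640 = 9,308,180
volume = 33,800 + 22,000 + 38,500 + 24,400 = 118,700 m³
S = 9,308,180 / 118,700 = 78.4177 ‰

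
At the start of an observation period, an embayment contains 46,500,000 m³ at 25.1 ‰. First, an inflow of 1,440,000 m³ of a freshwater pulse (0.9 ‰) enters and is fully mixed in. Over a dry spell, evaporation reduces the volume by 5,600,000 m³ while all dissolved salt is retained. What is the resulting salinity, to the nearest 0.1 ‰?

27.6 ‰

After mixing: salt = 46,500,000×25.1 + 1,440,000×0.9 = 1,168,446,000; volume = 47,940,000 m³
After evaporation: salt unchanged = 1,168,446,000; volume = 47,940,000 − 5,600,000 = 42,340,000 m³
S = 1,168,446,000 / 42,340,000 = 27.5967 ‰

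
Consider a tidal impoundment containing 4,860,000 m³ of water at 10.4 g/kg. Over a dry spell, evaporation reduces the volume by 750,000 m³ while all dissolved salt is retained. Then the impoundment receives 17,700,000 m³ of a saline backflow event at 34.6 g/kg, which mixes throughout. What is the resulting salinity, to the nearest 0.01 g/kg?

30.40 g/kg

After evaporation: salt = 4,860,000×10.4 = 50,544,000; volume = 4,860,000 − 750,000 = 4,110,000 m³
After mixing: salt = 50,544,000 + 17,700,000×34.6 = 662,964,000; volume = 4,110,000 + 17,700,000 = 21,810,000 m³
S = 662,964,000 / 21,810,000 = 30.3972 g/kg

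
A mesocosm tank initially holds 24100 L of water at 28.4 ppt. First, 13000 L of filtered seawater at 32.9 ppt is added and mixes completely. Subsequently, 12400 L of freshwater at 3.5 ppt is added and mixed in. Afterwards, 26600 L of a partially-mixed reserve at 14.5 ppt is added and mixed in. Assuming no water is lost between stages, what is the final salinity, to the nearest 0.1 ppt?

By conservation of dissolved salt,
Initial salt = 24,100×28.4 = 684,440
After stage 1: salt = 684,440 + 13,000×32.9 = 1,112,140; volume = 37,100 L; S = 29.977 ppt
After stage 2: salt = 1,112,140 + 12,400×3.5 = 1,155,540; volume = 49,500 L; S = 23.344 ppt
After stage 3: salt = 1,155,540 + 26,600×14.5 = 1,541,240; volume = 76,100 L
S = 1,541,240 / 76,100 = 20.2528 ppt

20.3 ppt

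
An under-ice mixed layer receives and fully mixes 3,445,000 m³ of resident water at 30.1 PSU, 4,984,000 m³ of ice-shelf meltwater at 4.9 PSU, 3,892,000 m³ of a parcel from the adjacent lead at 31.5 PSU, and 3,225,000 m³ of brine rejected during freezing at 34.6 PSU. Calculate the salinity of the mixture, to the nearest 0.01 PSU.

Salt balance:
salt = 3,445,000×30.1 + 4,984,000×4.9 + 3,892,000×31.5 + 3,225,000×34.6 = 103,694,500 + 24,421,600 + 122,598,000 + 111,585,000 = 362,299,100
volume = 3,445,000 + 4,984,000 + 3,892,000 + 3,225,000 = 15,546,000 m³
S = 362,299,100 / 15,546,000 = 23.305 PSU

23.30 PSU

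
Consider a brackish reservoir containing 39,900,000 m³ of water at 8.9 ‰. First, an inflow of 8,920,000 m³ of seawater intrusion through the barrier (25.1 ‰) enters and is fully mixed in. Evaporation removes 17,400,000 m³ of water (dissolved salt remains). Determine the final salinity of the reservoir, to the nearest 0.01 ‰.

After mixing: salt = 39,900,000×8.9 + 8,920,000×25.1 = 579,002,000; volume = 48,820,000 m³
After evaporation: salt unchanged = 579,002,000; volume = 48,820,000 − 17,400,000 = 31,420,000 m³
S = 579,002,000 / 31,420,000 = 18.4278 ‰

18.43 ‰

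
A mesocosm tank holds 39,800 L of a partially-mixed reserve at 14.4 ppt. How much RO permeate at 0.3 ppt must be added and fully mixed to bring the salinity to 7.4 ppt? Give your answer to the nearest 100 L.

Salt balance: 39,800×14.4 + V×0.3 = (39,800+V)×7.4
573,120 + 0.3V = 294,520 + 7.4V
278,600 = 7.1V
V = 39,239.44 L

39200 L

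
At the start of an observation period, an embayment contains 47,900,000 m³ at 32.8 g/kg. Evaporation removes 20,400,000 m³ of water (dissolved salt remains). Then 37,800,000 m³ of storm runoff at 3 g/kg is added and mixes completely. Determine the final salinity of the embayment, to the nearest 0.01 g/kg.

25.80 g/kg

After evaporation: salt = 47,900,000×32.8 = 1,571,120,000; volume = 47,900,000 − 20,400,000 = 27,500,000 m³
After mixing: salt = 1,571,120,000 + 37,800,000×3 = 1,684,520,000; volume = 27,500,000 + 37,800,000 = 65,300,000 m³
S = 1,684,520,000 / 65,300,000 = 25.7966 g/kg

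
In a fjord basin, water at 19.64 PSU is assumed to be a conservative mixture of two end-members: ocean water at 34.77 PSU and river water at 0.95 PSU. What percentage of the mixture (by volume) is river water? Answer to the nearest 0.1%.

Let f be the freshwater fraction. Salt balance per unit volume:
f×0.95 + (1−f)×34.77 = 19.64
f = (34.77 − 19.64) / (34.77 − 0.95) = 15.13/33.82 = 0.4474

44.7%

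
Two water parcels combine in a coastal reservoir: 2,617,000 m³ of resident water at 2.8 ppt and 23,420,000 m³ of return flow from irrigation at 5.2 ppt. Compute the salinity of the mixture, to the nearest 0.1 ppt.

5.0 ppt

Mass of salt is conserved:
salt = 2,617,000×2.8 + 23,420,000×5.2 = 7,327,600 + 121,784,000 = 129,111,600
volume = 2,617,000 + 23,420,000 = 26,037,000 m³
S = 129,111,600 / 26,037,000 = 4.959 ppt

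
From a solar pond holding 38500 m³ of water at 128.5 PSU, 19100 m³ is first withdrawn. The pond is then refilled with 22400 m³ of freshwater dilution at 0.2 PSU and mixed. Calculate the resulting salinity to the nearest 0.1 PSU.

59.7 PSU

Remaining after removal: 19,400 m³ at 128.5 PSU (salt = 2,492,900)
After addition: salt = 2,492,900 + 22,400×0.2 = 2,497,380; volume = 41,800 m³
S = 2,497,380 / 41,800 = 59.7459 PSU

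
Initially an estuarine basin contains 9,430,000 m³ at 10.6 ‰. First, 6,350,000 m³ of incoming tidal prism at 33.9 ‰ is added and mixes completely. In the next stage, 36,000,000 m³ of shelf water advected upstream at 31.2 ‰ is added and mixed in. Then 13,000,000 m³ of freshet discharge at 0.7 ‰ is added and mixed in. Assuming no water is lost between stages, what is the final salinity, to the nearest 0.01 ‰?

22.35 ‰

Total salt / total volume:
Initial salt = 9,430,000×10.6 = 99,958,000
After stage 1: salt = 99,958,000 + 6,350,000×33.9 = 315,223,000; volume = 15,780,000 m³; S = 19.976 ‰
After stage 2: salt = 315,223,000 + 36,000,000×31.2 = 1,438,423,000; volume = 51,780,000 m³; S = 27.78 ‰
After stage 3: salt = 1,438,423,000 + 13,000,000×0.7 = 1,447,523,000; volume = 64,780,000 m³
S = 1,447,523,000 / 64,780,000 = 22.3452 ‰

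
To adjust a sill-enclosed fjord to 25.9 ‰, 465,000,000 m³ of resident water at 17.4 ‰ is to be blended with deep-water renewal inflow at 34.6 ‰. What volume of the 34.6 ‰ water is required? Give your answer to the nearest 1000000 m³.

454000000 m³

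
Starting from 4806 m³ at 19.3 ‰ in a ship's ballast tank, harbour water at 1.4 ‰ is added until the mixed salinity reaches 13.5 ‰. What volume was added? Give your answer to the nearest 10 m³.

2300 m³

Salt balance: 4,806×19.3 + V×1.4 = (4,806+V)×13.5
92,755.8 + 1.4V = 64,881 + 13.5V
27,874.8 = 12.1V
V = 2,303.7 m³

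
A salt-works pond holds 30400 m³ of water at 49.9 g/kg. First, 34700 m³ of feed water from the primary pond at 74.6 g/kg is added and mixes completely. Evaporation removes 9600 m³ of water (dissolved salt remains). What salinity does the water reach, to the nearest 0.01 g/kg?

After mixing: salt = 30,400×49.9 + 34,700×74.6 = 4,105,580; volume = 65,100 m³
After evaporation: salt unchanged = 4,105,580; volume = 65,100 − 9,600 = 55,500 m³
S = 4,105,580 / 55,500 = 73.9744 g/kg

73.97 g/kg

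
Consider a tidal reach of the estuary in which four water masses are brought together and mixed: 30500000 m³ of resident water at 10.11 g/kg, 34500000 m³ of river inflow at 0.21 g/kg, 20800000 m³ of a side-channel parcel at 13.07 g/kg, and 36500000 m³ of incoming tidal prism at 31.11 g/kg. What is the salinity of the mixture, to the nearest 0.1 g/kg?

Total salt / total volume:
salt = 30,500,000×10.11 + 34,500,000×0.21 + 20,800,000×13.07 + 36,500,000×31.11 = 308,355,000 + 7,245,000 + 271,856,000 + 1,135,515,000 = 1,722,971,000
volume = 30,500,000 + 34,500,000 + 20,800,000 + 36,500,000 = 122,300,000 m³
S = 1,722,971,000 / 122,300,000 = 14.088 g/kg

14.1 g/kg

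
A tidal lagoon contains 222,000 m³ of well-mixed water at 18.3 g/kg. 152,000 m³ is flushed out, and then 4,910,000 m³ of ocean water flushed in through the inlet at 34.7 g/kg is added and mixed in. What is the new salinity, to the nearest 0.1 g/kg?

Remaining after removal: 70,000 m³ at 18.3 g/kg (salt = 1,281,000)
After addition: salt = 1,281,000 + 4,910,000×34.7 = 171,658,000; volume = 4,980,000 m³
S = 171,658,000 / 4,980,000 = 34.4695 g/kg

34.5 g/kg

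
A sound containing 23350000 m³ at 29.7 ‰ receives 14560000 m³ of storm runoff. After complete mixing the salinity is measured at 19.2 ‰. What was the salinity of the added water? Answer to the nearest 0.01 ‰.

2.36 ‰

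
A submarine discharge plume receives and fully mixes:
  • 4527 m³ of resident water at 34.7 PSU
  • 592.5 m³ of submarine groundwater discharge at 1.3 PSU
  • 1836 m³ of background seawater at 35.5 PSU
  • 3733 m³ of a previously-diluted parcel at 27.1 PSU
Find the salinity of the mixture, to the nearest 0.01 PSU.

30.33 PSU

Total salt / total volume:
salt = 4,527×34.7 + 592.5×1.3 + 1,836×35.5 + 3,733×27.1 = 157,086.9 + 770.25 + 65,178 + 101,164.3 = 324,199.45
volume = 4,527 + 592.5 + 1,836 + 3,733 = 10,688.5 m³
S = 324,199.45 / 10,688.5 = 30.3316 PSU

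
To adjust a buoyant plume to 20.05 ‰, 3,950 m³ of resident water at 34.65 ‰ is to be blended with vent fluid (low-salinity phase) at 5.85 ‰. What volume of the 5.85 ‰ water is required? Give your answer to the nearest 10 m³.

4060 m³

Salt balance: 3,950×34.65 + V×5.85 = (3,950+V)×20.05
136,867.5 + 5.85V = 79,197.5 + 20.05V
57,670 = 14.2V
V = 4,061.27 m³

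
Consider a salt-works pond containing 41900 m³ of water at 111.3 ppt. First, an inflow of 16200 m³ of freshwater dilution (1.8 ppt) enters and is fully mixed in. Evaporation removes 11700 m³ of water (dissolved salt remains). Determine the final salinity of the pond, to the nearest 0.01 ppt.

101.13 ppt

After mixing: salt = 41,900×111.3 + 16,200×1.8 = 4,692,630; volume = 58,100 m³
After evaporation: salt unchanged = 4,692,630; volume = 58,100 − 11,700 = 46,400 m³
S = 4,692,630 / 46,400 = 101.1343 ppt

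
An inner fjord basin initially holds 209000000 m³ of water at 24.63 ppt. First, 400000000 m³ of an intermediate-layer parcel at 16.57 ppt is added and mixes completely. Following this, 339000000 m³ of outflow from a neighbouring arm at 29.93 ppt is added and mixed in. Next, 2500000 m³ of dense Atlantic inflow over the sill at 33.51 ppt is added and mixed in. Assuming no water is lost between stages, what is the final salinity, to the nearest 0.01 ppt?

Mass of salt is conserved:
Initial salt = 209,000,000×24.63 = 5,147,670,000
After stage 1: salt = 5,147,670,000 + 400,000,000×16.57 = 11,775,670,000; volume = 609,000,000 m³; S = 19.336 ppt
After stage 2: salt = 11,775,670,000 + 339,000,000×29.93 = 21,921,940,000; volume = 948,000,000 m³; S = 23.124 ppt
After stage 3: salt = 21,921,940,000 + 2,500,000×33.51 = 22,005,715,000; volume = 950,500,000 m³
S = 22,005,715,000 / 950,500,000 = 23.1517 ppt

23.15 ppt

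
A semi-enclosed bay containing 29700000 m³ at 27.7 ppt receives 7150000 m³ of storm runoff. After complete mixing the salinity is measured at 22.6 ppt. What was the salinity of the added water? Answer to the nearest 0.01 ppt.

1.42 ppt

Salt balance: 29,700,000×27.7 + 7,150,000×S = 36,850,000×22.6
822,690,000 + 7,150,000·S = 832,810,000
S = (832,810,000 − 822,690,000) / 7,150,000 = 1.4154 ppt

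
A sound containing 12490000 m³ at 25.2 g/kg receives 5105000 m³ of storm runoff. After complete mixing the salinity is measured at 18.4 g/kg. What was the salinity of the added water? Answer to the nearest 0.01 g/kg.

Salt balance: 12,490,000×25.2 + 5,105,000×S = 17,595,000×18.4
314,748,000 + 5,105,000·S = 323,748,000
S = (323,748,000 − 314,748,000) / 5,105,000 = 1.763 g/kg

1.76 g/kg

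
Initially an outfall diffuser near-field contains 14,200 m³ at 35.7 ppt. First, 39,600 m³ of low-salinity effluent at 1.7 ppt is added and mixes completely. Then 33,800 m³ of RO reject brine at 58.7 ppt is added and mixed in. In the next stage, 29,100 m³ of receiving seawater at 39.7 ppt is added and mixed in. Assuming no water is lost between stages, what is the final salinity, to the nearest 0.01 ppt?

By conservation of dissolved salt,
Initial salt = 14,200×35.7 = 506,940
After stage 1: salt = 506,940 + 39,600×1.7 = 574,260; volume = 53,800 m³; S = 10.674 ppt
After stage 2: salt = 574,260 + 33,800×58.7 = 2,558,320; volume = 87,600 m³; S = 29.205 ppt
After stage 3: salt = 2,558,320 + 29,100×39.7 = 3,713,590; volume = 116,700 m³
S = 3,713,590 / 116,700 = 31.8217 ppt

31.82 ppt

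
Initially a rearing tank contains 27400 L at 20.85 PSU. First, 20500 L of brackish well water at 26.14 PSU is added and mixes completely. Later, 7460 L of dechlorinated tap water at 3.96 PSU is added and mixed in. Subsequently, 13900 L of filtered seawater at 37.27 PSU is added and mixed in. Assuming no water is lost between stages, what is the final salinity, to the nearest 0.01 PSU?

23.89 PSU

By conservation of dissolved salt,
Initial salt = 27,400×20.85 = 571,290
After stage 1: salt = 571,290 + 20,500×26.14 = 1,107,160; volume = 47,900 L; S = 23.114 PSU
After stage 2: salt = 1,107,160 + 7,460×3.96 = 1,136,701.6; volume = 55,360 L; S = 20.533 PSU
After stage 3: salt = 1,136,701.6 + 13,900×37.27 = 1,654,754.6; volume = 69,260 L
S = 1,654,754.6 / 69,260 = 23.8919 PSU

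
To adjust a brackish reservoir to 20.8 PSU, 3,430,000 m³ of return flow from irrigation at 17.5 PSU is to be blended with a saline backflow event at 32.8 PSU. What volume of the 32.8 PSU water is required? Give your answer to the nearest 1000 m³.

943000 m³

Salt balance: 3,430,000×17.5 + V×32.8 = (3,430,000+V)×20.8
60,025,000 + 32.8V = 71,344,000 + 20.8V
11,319,000 = 12V
V = 943,250 m³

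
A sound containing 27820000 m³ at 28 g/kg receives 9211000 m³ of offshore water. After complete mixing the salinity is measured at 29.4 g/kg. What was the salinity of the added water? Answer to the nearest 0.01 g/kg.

33.63 g/kg

Salt balance: 27,820,000×28 + 9,211,000×S = 37,031,000×29.4
778,960,000 + 9,211,000·S = 1,088,711,400
S = (1,088,711,400 − 778,960,000) / 9,211,000 = 33.6284 g/kg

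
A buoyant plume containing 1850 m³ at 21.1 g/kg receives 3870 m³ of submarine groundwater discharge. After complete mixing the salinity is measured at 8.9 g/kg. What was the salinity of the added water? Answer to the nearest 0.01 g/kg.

3.07 g/kg

Salt balance: 1,850×21.1 + 3,870×S = 5,720×8.9
39,035 + 3,870·S = 50,908
S = (50,908 − 39,035) / 3,870 = 3.068 g/kg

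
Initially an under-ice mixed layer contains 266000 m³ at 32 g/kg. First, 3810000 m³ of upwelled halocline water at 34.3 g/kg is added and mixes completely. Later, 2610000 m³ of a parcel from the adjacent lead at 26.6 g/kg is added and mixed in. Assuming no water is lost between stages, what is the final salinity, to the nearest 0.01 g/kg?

31.20 g/kg

By conservation of dissolved salt,
Initial salt = 266,000×32 = 8,512,000
After stage 1: salt = 8,512,000 + 3,810,000×34.3 = 139,195,000; volume = 4,076,000 m³; S = 34.15 g/kg
After stage 2: salt = 139,195,000 + 2,610,000×26.6 = 208,621,000; volume = 6,686,000 m³
S = 208,621,000 / 6,686,000 = 31.2027 g/kg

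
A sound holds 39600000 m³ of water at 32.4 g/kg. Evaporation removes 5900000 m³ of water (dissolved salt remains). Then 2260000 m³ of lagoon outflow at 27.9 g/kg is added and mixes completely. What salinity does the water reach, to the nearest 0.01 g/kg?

37.43 g/kg

After evaporation: salt = 39,600,000×32.4 = 1,283,040,000; volume = 39,600,000 − 5,900,000 = 33,700,000 m³
After mixing: salt = 1,283,040,000 + 2,260,000×27.9 = 1,346,094,000; volume = 33,700,000 + 2,260,000 = 35,960,000 m³
S = 1,346,094,000 / 35,960,000 = 37.4331 g/kg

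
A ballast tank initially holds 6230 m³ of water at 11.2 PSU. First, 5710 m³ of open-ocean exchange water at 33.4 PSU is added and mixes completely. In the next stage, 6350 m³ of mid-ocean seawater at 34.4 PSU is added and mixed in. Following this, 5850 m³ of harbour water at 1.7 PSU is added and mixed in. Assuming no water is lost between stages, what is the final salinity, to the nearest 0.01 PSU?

Conserving salt mass:
Initial salt = 6,230×11.2 = 69,776
After stage 1: salt = 69,776 + 5,710×33.4 = 260,490; volume = 11,940 m³; S = 21.817 PSU
After stage 2: salt = 260,490 + 6,350×34.4 = 478,930; volume = 18,290 m³; S = 26.185 PSU
After stage 3: salt = 478,930 + 5,850×1.7 = 488,875; volume = 24,140 m³
S = 488,875 / 24,140 = 20.2517 PSU

20.25 PSU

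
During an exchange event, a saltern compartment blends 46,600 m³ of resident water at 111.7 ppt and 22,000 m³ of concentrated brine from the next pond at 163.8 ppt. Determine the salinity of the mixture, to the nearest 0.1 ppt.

128.4 ppt

Salt balance:
salt = 46,600×111.7 + 22,000×163.8 = 5,205,220 + 3,603,600 = 8,808,820
volume = 46,600 + 22,000 = 68,600 m³
S = 8,808,820 / 68,600 = 128.408 ppt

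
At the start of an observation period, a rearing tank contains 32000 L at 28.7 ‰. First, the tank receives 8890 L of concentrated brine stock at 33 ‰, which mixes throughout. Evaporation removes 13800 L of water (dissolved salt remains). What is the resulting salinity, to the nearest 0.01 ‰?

After mixing: salt = 32,000×28.7 + 8,890×33 = 1,211,770; volume = 40,890 L
After evaporation: salt unchanged = 1,211,770; volume = 40,890 − 13,800 = 27,090 L
S = 1,211,770 / 27,090 = 44.7313 ‰

44.73 ‰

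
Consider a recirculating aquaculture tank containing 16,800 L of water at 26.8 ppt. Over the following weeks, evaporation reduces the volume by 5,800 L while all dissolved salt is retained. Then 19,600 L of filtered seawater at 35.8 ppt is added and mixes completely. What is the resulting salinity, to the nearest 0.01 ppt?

37.64 ppt

After evaporation: salt = 16,800×26.8 = 450,240; volume = 16,800 − 5,800 = 11,000 L
After mixing: salt = 450,240 + 19,600×35.8 = 1,151,920; volume = 11,000 + 19,600 = 30,600 L
S = 1,151,920 / 30,600 = 37.6444 ppt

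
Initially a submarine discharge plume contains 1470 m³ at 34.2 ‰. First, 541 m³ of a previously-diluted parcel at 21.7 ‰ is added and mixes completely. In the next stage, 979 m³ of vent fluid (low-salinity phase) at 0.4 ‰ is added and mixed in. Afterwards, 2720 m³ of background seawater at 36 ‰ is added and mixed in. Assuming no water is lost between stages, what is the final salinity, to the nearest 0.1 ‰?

Salt balance:
Initial salt = 1,470×34.2 = 50,274
After stage 1: salt = 50,274 + 541×21.7 = 62,013.7; volume = 2,011 m³; S = 30.837 ‰
After stage 2: salt = 62,013.7 + 979×0.4 = 62,405.3; volume = 2,990 m³; S = 20.871 ‰
After stage 3: salt = 62,405.3 + 2,720×36 = 160,325.3; volume = 5,710 m³
S = 160,325.3 / 5,710 = 28.078 ‰

28.1 ‰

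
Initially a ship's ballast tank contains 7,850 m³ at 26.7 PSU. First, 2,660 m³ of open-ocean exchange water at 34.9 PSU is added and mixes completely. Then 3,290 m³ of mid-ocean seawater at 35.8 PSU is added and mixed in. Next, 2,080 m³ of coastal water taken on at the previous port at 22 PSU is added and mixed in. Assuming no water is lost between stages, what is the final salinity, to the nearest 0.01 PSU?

29.34 PSU

Weighted by volume,
Initial salt = 7,850×26.7 = 209,595
After stage 1: salt = 209,595 + 2,660×34.9 = 302,429; volume = 10,510 m³; S = 28.775 PSU
After stage 2: salt = 302,429 + 3,290×35.8 = 420,211; volume = 13,800 m³; S = 30.45 PSU
After stage 3: salt = 420,211 + 2,080×22 = 465,971; volume = 15,880 m³
S = 465,971 / 15,880 = 29.3433 PSU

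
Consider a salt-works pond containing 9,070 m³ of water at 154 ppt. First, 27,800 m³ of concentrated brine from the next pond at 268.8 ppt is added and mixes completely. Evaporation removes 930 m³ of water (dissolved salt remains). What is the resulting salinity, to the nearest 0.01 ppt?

246.78 ppt

After mixing: salt = 9,070×154 + 27,800×268.8 = 8,869,420; volume = 36,870 m³
After evaporation: salt unchanged = 8,869,420; volume = 36,870 − 930 = 35,940 m³
S = 8,869,420 / 35,940 = 246.7841 ppt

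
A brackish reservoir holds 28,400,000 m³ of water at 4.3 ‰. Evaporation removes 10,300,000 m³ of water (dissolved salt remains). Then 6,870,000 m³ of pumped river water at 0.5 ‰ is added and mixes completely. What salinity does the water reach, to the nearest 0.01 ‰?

5.03 ‰

After evaporation: salt = 28,400,000×4.3 = 122,120,000; volume = 28,400,000 − 10,300,000 = 18,100,000 m³
After mixing: salt = 122,120,000 + 6,870,000×0.5 = 125,555,000; volume = 18,100,000 + 6,870,000 = 24,970,000 m³
S = 125,555,000 / 24,970,000 = 5.0282 ‰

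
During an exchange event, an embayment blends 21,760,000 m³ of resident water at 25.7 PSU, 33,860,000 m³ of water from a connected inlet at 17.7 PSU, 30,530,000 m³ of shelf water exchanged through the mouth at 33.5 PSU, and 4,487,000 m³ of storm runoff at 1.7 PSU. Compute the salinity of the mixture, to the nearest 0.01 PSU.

24.15 PSU

Weighted by volume,
salt = 21,760,000×25.7 + 33,860,000×17.7 + 30,530,000×33.5 + 4,487,000×1.7 = 559,232,000 + 599,322,000 + 1,022,755,000 + 7,627,900 = 2,188,936,900
volume = 21,760,000 + 33,860,000 + 30,530,000 + 4,487,000 = 90,637,000 m³
S = 2,188,936,900 / 90,637,000 = 24.1506 PSU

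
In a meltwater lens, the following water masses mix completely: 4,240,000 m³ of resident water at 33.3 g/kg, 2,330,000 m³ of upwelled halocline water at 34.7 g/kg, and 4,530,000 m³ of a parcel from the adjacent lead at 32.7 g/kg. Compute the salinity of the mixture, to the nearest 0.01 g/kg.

33.35 g/kg

Weighted by volume,
salt = 4,240,000×33.3 + 2,330,000×34.7 + 4,530,000×32.7 = 141,192,000 + 80,851,000 + 148,131,000 = 370,174,000
volume = 4,240,000 + 2,330,000 + 4,530,000 = 11,100,000 m³
S = 370,174,000 / 11,100,000 = 33.349 g/kg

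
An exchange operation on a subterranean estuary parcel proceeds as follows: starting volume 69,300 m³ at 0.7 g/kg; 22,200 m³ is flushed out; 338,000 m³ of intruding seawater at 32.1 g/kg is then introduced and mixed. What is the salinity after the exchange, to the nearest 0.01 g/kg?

28.26 g/kg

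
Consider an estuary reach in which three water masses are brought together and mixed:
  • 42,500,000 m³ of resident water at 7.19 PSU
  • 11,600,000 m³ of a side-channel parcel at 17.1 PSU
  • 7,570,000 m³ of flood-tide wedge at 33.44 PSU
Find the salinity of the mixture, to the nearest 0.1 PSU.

Conserving salt mass:
salt = 42,500,000×7.19 + 11,600,000×17.1 + 7,570,000×33.44 = 305,575,000 + 198,360,000 + 253,140,800 = 757,075,800
volume = 42,500,000 + 11,600,000 + 7,570,000 = 61,670,000 m³
S = 757,075,800 / 61,670,000 = 12.276 PSU

12.3 PSU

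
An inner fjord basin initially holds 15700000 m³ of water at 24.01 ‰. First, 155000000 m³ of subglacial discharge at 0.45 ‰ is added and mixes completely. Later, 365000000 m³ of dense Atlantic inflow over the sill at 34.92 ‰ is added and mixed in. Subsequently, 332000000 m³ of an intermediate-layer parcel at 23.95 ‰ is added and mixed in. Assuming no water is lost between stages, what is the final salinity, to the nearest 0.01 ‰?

Mass of salt is conserved:
Initial salt = 15,700,000×24.01 = 376,957,000
After stage 1: salt = 376,957,000 + 155,000,000×0.45 = 446,707,000; volume = 170,700,000 m³; S = 2.617 ‰
After stage 2: salt = 446,707,000 + 365,000,000×34.92 = 13,192,507,000; volume = 535,700,000 m³; S = 24.627 ‰
After stage 3: salt = 13,192,507,000 + 332,000,000×23.95 = 21,143,907,000; volume = 867,700,000 m³
S = 21,143,907,000 / 867,700,000 = 24.3678 ‰

24.37 ‰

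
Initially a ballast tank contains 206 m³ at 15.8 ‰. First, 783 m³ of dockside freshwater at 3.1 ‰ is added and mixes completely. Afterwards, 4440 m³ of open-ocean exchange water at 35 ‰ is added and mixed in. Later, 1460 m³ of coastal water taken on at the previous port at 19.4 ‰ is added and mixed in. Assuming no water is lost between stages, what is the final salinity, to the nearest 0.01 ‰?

27.49 ‰

Mass of salt is conserved:
Initial salt = 206×15.8 = 3,254.8
After stage 1: salt = 3,254.8 + 783×3.1 = 5,682.1; volume = 989 m³; S = 5.745 ‰
After stage 2: salt = 5,682.1 + 4,440×35 = 161,082.1; volume = 5,429 m³; S = 29.671 ‰
After stage 3: salt = 161,082.1 + 1,460×19.4 = 189,406.1; volume = 6,889 m³
S = 189,406.1 / 6,889 = 27.494 ‰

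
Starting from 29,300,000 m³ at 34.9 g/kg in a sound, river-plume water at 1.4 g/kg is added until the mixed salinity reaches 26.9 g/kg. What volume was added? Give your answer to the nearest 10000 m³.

9190000 m³

Salt balance: 29,300,000×34.9 + V×1.4 = (29,300,000+V)×26.9
1,022,570,000 + 1.4V = 788,170,000 + 26.9V
234,400,000 = 25.5V
V = 9,192,156.86 m³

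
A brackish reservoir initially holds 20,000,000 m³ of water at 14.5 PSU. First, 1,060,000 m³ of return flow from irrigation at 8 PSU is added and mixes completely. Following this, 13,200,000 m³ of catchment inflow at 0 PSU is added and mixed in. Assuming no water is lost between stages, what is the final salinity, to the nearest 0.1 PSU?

Salt balance:
Initial salt = 20,000,000×14.5 = 290,000,000
After stage 1: salt = 290,000,000 + 1,060,000×8 = 298,480,000; volume = 21,060,000 m³; S = 14.173 PSU
After stage 2: salt = 298,480,000 + 13,200,000×0 = 298,480,000; volume = 34,260,000 m³
S = 298,480,000 / 34,260,000 = 8.7122 PSU

8.7 PSU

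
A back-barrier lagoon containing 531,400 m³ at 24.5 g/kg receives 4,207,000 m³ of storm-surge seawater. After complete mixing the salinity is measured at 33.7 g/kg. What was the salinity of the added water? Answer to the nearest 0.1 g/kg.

Salt balance: 531,400×24.5 + 4,207,000×S = 4,738,400×33.7
13,019,300 + 4,207,000·S = 159,684,080
S = (159,684,080 − 13,019,300) / 4,207,000 = 34.8621 g/kg

34.9 g/kg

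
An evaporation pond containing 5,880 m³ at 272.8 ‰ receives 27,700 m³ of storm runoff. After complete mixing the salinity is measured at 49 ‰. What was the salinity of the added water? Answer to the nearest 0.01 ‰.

Salt balance: 5,880×272.8 + 27,700×S = 33,580×49
1,604,064 + 27,700·S = 1,645,420
S = (1,645,420 − 1,604,064) / 27,700 = 1.493 ‰

1.49 ‰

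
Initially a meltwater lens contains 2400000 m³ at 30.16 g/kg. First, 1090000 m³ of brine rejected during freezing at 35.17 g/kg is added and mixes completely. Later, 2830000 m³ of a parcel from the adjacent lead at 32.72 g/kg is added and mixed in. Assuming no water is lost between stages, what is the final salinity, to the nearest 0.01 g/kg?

32.17 g/kg

Conserving salt mass:
Initial salt = 2,400,000×30.16 = 72,384,000
After stage 1: salt = 72,384,000 + 1,090,000×35.17 = 110,719,300; volume = 3,490,000 m³; S = 31.725 g/kg
After stage 2: salt = 110,719,300 + 2,830,000×32.72 = 203,316,900; volume = 6,320,000 m³
S = 203,316,900 / 6,320,000 = 32.1704 g/kg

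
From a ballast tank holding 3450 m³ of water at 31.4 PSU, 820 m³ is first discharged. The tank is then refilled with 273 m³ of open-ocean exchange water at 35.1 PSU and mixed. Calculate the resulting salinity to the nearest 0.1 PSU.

Remaining after removal: 2,630 m³ at 31.4 PSU (salt = 82,582)
After addition: salt = 82,582 + 273×35.1 = 92,164.3; volume = 2,903 m³
S = 92,164.3 / 2,903 = 31.748 PSU

31.7 PSU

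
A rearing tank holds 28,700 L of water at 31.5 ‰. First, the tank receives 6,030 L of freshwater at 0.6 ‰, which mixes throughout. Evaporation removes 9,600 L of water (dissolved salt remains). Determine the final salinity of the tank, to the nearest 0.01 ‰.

36.12 ‰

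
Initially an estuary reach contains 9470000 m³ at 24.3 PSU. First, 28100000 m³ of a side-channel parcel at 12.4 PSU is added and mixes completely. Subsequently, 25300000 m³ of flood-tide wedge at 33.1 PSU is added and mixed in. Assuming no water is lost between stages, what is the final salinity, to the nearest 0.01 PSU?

Total salt / total volume:
Initial salt = 9,470,000×24.3 = 230,121,000
After stage 1: salt = 230,121,000 + 28,100,000×12.4 = 578,561,000; volume = 37,570,000 m³; S = 15.4 PSU
After stage 2: salt = 578,561,000 + 25,300,000×33.1 = 1,415,991,000; volume = 62,870,000 m³
S = 1,415,991,000 / 62,870,000 = 22.5225 PSU

22.52 PSU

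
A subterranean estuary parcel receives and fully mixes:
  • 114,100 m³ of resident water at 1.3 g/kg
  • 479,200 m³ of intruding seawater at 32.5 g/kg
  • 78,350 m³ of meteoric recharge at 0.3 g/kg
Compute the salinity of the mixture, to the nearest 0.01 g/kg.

23.44 g/kg

By conservation of dissolved salt,
salt = 114,100×1.3 + 479,200×32.5 + 78,350×0.3 = 148,330 + 15,574,000 + 23,505 = 15,745,835
volume = 114,100 + 479,200 + 78,350 = 671,650 m³
S = 15,745,835 / 671,650 = 23.4435 g/kg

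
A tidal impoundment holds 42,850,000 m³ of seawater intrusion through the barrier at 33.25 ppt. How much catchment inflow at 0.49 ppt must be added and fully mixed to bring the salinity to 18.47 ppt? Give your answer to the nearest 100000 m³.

35200000 m³

Salt balance: 42,850,000×33.25 + V×0.49 = (42,850,000+V)×18.47
1,424,762,500 + 0.49V = 791,439,500 + 18.47V
633,323,000 = 17.98V
V = 35,223,748.61 m³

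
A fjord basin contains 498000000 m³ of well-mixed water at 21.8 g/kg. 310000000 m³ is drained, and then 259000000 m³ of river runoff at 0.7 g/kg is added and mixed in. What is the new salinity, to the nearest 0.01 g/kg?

Remaining after removal: 188,000,000 m³ at 21.8 g/kg (salt = 4,098,400,000)
After addition: salt = 4,098,400,000 + 259,000,000×0.7 = 4,279,700,000; volume = 447,000,000 m³
S = 4,279,700,000 / 447,000,000 = 9.5743 g/kg

9.57 g/kg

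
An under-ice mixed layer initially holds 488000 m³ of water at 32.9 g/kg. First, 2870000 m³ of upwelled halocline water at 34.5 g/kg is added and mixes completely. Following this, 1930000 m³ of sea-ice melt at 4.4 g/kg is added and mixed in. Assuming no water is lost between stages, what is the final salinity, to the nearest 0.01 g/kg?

Total salt / total volume:
Initial salt = 488,000×32.9 = 16,055,200
After stage 1: salt = 16,055,200 + 2,870,000×34.5 = 115,070,200; volume = 3,358,000 m³; S = 34.267 g/kg
After stage 2: salt = 115,070,200 + 1,930,000×4.4 = 123,562,200; volume = 5,288,000 m³
S = 123,562,200 / 5,288,000 = 23.3665 g/kg

23.37 g/kg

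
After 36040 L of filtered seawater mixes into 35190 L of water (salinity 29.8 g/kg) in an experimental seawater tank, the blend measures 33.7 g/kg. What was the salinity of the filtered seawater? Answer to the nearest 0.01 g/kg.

37.51 g/kg

Salt balance: 35,190×29.8 + 36,040×S = 71,230×33.7
1,048,662 + 36,040·S = 2,400,451
S = (2,400,451 − 1,048,662) / 36,040 = 37.508 g/kg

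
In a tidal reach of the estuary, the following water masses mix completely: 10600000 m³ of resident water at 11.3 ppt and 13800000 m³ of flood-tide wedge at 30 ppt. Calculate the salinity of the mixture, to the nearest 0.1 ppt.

Mass of salt is conserved:
salt = 10,600,000×11.3 + 13,800,000×30 = 119,780,000 + 414,000,000 = 533,780,000
volume = 10,600,000 + 13,800,000 = 24,400,000 m³
S = 533,780,000 / 24,400,000 = 21.876 ppt

21.9 ppt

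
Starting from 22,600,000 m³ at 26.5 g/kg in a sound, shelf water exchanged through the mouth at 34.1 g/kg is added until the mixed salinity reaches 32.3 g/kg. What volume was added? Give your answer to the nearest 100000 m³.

72800000 m³

Salt balance: 22,600,000×26.5 + V×34.1 = (22,600,000+V)×32.3
598,900,000 + 34.1V = 729,980,000 + 32.3V
131,080,000 = 1.8V
V = 72,822,222.22 m³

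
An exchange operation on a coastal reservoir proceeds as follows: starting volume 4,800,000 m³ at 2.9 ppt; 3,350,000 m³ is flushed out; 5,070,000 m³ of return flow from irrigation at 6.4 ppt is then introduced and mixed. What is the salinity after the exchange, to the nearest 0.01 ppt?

5.62 ppt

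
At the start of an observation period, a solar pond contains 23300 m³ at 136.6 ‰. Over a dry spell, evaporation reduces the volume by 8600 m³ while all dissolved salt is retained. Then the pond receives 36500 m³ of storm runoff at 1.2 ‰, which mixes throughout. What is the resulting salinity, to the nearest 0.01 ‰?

63.02 ‰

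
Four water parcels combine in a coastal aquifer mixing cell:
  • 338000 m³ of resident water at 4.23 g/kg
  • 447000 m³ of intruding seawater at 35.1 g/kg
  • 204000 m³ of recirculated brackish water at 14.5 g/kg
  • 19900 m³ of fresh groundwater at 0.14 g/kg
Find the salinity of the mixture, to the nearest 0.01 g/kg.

19.90 g/kg

Weighted by volume,
salt = 338,000×4.23 + 447,000×35.1 + 204,000×14.5 + 19,900×0.14 = 1,429,740 + 15,689,700 + 2,958,000 + 2,786 = 20,080,226
volume = 338,000 + 447,000 + 204,000 + 19,900 = 1,008,900 m³
S = 20,080,226 / 1,008,900 = 19.9031 g/kg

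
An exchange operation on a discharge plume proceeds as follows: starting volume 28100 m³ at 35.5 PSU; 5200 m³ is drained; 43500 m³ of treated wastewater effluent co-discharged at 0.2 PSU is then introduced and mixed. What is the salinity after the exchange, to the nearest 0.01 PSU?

Remaining after removal: 22,900 m³ at 35.5 PSU (salt = 812,950)
After addition: salt = 812,950 + 43,500×0.2 = 821,650; volume = 66,400 m³
S = 821,650 / 66,400 = 12.3742 PSU

12.37 PSU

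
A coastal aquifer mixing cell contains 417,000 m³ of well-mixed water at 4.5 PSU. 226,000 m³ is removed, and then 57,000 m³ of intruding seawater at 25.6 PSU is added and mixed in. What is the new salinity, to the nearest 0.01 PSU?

9.35 PSU

Remaining after removal: 191,000 m³ at 4.5 PSU (salt = 859,500)
After addition: salt = 859,500 + 57,000×25.6 = 2,318,700; volume = 248,000 m³
S = 2,318,700 / 248,000 = 9.3496 PSU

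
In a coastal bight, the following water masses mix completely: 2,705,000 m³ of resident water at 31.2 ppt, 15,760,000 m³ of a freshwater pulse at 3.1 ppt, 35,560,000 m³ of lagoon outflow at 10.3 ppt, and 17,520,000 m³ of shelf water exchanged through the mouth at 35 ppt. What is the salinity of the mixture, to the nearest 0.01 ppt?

15.55 ppt

Conserving salt mass:
salt = 2,705,000×31.2 + 15,760,000×3.1 + 35,560,000×10.3 + 17,520,000×35 = 84,396,000 + 48,856,000 + 366,268,000 + 613,200,000 = 1,112,720,000
volume = 2,705,000 + 15,760,000 + 35,560,000 + 17,520,000 = 71,545,000 m³
S = 1,112,720,000 / 71,545,000 = 15.5527 ppt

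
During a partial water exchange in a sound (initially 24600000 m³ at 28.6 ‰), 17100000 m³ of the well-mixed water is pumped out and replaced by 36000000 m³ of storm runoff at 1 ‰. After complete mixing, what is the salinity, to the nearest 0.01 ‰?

Remaining after removal: 7,500,000 m³ at 28.6 ‰ (salt = 214,500,000)
After addition: salt = 214,500,000 + 36,000,000×1 = 250,500,000; volume = 43,500,000 m³
S = 250,500,000 / 43,500,000 = 5.7586 ‰

5.76 ‰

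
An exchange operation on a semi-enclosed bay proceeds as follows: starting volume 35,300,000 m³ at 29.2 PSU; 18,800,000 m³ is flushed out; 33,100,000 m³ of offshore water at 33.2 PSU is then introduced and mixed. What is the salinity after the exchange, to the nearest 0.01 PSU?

31.87 PSU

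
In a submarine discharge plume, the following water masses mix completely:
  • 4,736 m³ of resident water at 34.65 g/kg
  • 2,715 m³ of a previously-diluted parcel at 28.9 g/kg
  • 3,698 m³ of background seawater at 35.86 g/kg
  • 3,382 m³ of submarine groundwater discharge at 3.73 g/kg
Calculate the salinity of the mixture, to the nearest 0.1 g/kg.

Weighted by volume,
salt = 4,736×34.65 + 2,715×28.9 + 3,698×35.86 + 3,382×3.73 = 164,102.4 + 78,463.5 + 132,610.28 + 12,614.86 = 387,791.04
volume = 4,736 + 2,715 + 3,698 + 3,382 = 14,531 m³
S = 387,791.04 / 14,531 = 26.687 g/kg

26.7 g/kg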